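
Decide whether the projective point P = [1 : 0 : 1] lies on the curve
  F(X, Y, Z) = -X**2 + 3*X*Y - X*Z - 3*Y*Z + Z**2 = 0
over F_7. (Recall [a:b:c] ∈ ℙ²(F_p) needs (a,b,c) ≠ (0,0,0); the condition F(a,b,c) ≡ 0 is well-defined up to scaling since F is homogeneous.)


F(1,0,1) ≡ 6 (mod 7); P is NOT on the curve.

Evaluate F(1, 0, 1) term-by-term (mod 7).
  -X**2 ↦ -1·1·1·1 = -1
  3*X*Y ↦ 3·1·0·1 = 0
  -X*Z ↦ -1·1·1·1 = -1
  -3*Y*Z ↦ -3·1·0·1 = 0
  Z**2 ↦ 1·1·1·1 = 1
Sum: F(1, 0, 1) = (-1) + (0) + (-1) + (0) + (1) = -1.
Reducing mod 7: -1 ≡ 6 (mod 7).
Since F(a, b, c) ≡ 6 ≠ 0 (mod 7), P does NOT lie on the curve.


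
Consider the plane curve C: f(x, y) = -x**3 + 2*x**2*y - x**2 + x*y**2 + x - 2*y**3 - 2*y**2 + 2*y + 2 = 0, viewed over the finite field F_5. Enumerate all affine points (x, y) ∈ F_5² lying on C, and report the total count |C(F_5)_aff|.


Affine F_5-points: {(0, 1), (0, 4), (1, 3), (2, 1), (4, 1)}; count = 5.

For each of the 25 pairs (x, y) ∈ F_5², evaluate f(x, y) mod 5. Record the zeros.
  x = 0: [0↦2, 1↦0, 2↦2, 3↦1, 4↦0]  zeros at y ∈ {1, 4}
  x = 1: [0↦1, 1↦2, 2↦4, 3↦0, 4↦3]  zeros at y ∈ {3}
  x = 2: [0↦2, 1↦0, 2↦1, 3↦3, 4↦4]  zeros at y ∈ {1}
  x = 3: [0↦4, 1↦3, 2↦2, 3↦4, 4↦2]  zeros at y ∈ ∅
  x = 4: [0↦1, 1↦0, 2↦1, 3↦2, 4↦1]  zeros at y ∈ {1}
Collecting zeros: affine points = {(0, 1), (0, 4), (1, 3), (2, 1), (4, 1)}.
Total count |C(F_5)_aff| = 5.


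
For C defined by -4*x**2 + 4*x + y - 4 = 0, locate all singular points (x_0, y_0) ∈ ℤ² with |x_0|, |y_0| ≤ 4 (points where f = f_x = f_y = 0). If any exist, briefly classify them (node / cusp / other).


No singular points in the scanned grid; C is smooth there.

Compute partial derivatives:
  f_x = 4 - 8*x.
  f_y = 1.
f_y = 1 is a nonzero constant, so f_y never vanishes: no point (x, y) can satisfy f = f_x = f_y = 0. In particular no (x, y) ∈ {−4, ..., 4}² is singular; the curve is smooth.


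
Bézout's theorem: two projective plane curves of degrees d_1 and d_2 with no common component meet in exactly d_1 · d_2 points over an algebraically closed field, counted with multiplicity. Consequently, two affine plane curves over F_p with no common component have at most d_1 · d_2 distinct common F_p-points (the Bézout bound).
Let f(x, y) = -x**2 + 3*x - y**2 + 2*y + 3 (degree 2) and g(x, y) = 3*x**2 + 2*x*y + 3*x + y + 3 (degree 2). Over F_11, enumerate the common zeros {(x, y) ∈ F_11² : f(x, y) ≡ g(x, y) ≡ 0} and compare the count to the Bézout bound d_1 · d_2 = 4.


Common zeros: {(7, 4)}; count = 1; Bézout bound = 4.

deg(f) = 2, deg(g) = 2, so Bézout bound = 4.
Scan x ∈ F_11. For each x, list the y ∈ F_11 with f(x, y) ≡ 0 and those with g(x, y) ≡ 0 (mod 11); the common zeros in that column are the intersection.
  x = 0: f ≡ 0 at y ∈ {3, 10}; g ≡ 0 at y ∈ {8}; common: ∅.
  x = 1: f ≡ 0 at y ∈ ∅; g ≡ 0 at y ∈ {8}; common: ∅.
  x = 2: f ≡ 0 at y ∈ ∅; g ≡ 0 at y ∈ {9}; common: ∅.
  x = 3: f ≡ 0 at y ∈ {3, 10}; g ≡ 0 at y ∈ {7}; common: ∅.
  x = 4: f ≡ 0 at y ∈ {1}; g ≡ 0 at y ∈ {4}; common: ∅.
  x = 5: f ≡ 0 at y ∈ {5, 8}; g ≡ 0 at y ∈ ∅; common: ∅.
  x = 6: f ≡ 0 at y ∈ ∅; g ≡ 0 at y ∈ {7}; common: ∅.
  x = 7: f ≡ 0 at y ∈ {4, 9}; g ≡ 0 at y ∈ {4}; common: {4}.
  x = 8: f ≡ 0 at y ∈ ∅; g ≡ 0 at y ∈ {2}; common: ∅.
  x = 9: f ≡ 0 at y ∈ {5, 8}; g ≡ 0 at y ∈ {3}; common: ∅.
  x = 10: f ≡ 0 at y ∈ {1}; g ≡ 0 at y ∈ {3}; common: ∅.
Collecting: common zeros = {(7, 4)}, so the count is 1.
Comparison with the Bézout bound: 1 ≤ 4 = deg(f)·deg(g), as expected for curves with no common component (the affine F_11-count falls short of the bound because intersections may lie at infinity, over extension fields, or carry multiplicity).


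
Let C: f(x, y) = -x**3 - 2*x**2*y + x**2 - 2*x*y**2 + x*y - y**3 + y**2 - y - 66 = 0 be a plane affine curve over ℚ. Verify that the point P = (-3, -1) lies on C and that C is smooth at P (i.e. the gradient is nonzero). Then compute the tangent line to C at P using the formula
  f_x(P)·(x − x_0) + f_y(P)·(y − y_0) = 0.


Tangent line at P: -48*x - 39*y - 183 = 0.

Step 1: f(-3, -1) = 0, so P lies on C.
Step 2: partial derivatives
  f_x(x, y) = -3*x**2 - 4*x*y + 2*x - 2*y**2 + y, f_y(x, y) = -2*x**2 - 4*x*y + x - 3*y**2 + 2*y - 1.
  f_x(P) = -48, f_y(P) = -39 (gradient nonzero, so P is smooth).
Step 3: tangent line at P: -48·(x − -3) + -39·(y − -1) = 0.
Expanding: -48*x - 39*y - 183 = 0.


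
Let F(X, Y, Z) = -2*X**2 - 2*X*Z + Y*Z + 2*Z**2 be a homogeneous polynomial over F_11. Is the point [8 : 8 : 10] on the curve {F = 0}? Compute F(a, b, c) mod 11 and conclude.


F(8,8,10) ≡ 3 (mod 11); P is NOT on the curve.

Evaluate F(8, 8, 10) term-by-term (mod 11).
  -2*X**2 ↦ -2·64·1·1 = -128
  -2*X*Z ↦ -2·8·1·10 = -160
  Y*Z ↦ 1·1·8·10 = 80
  2*Z**2 ↦ 2·1·1·100 = 200
Sum: F(8, 8, 10) = (-128) + (-160) + (80) + (200) = -8.
Reducing mod 11: -8 ≡ 3 (mod 11).
Since F(a, b, c) ≡ 3 ≠ 0 (mod 11), P does NOT lie on the curve.


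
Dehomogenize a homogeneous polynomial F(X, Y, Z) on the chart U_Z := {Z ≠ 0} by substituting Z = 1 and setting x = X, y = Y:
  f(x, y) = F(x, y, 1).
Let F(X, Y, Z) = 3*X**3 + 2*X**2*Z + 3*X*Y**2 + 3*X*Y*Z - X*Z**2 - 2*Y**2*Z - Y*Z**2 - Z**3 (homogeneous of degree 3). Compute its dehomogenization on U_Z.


f(x, y) = 3*x**3 + 2*x**2 + 3*x*y**2 + 3*x*y - x - 2*y**2 - y - 1

On U_Z we set Z = 1. Each monomial c·X^i·Y^j·Z^k in F becomes c·x^i·y^j·1^k = c·x^i·y^j.
Substituting Z = 1: F(X, Y, 1) = 3*x**3 + 2*x**2 + 3*x*y**2 + 3*x*y - x - 2*y**2 - y - 1.
Note: deg(f) ≤ deg(F) = 3; strict inequality happens when F is divisible by Z (lost terms).


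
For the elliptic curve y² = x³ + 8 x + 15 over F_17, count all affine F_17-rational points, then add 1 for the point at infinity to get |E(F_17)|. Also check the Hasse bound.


Affine points = {(0, 7), (0, 10), (3, 7), (3, 10), (4, 3), (4, 14), (8, 8), (8, 9), (9, 0), (13, 2), (13, 15), (14, 7), (14, 10), (15, 5), (15, 12)}; affine count = 15; |E(F_17)| = 16.

Discriminant check: Δ ∝ 4a³ + 27b² = 4·8³ + 27·15² = 4·512 + 27·225 ≡ 14 (mod 17). Nonzero ⇒ E is nonsingular.
For each x ∈ F_17, compute rhs = x³ + 8·x + 15 mod 17, then count y ∈ F_17 with y² ≡ rhs.
  x = 0: rhs = 15, matching y values: 7, 10 (2 points).
  x = 1: rhs = 7, matching y values: none (0 points).
  x = 2: rhs = 5, matching y values: none (0 points).
  x = 3: rhs = 15, matching y values: 7, 10 (2 points).
  x = 4: rhs = 9, matching y values: 3, 14 (2 points).
  x = 5: rhs = 10, matching y values: none (0 points).
  x = 6: rhs = 7, matching y values: none (0 points).
  x = 7: rhs = 6, matching y values: none (0 points).
  x = 8: rhs = 13, matching y values: 8, 9 (2 points).
  x = 9: rhs = 0, matching y values: 0 (1 points).
  x = 10: rhs = 7, matching y values: none (0 points).
  x = 11: rhs = 6, matching y values: none (0 points).
  x = 12: rhs = 3, matching y values: none (0 points).
  x = 13: rhs = 4, matching y values: 2, 15 (2 points).
  x = 14: rhs = 15, matching y values: 7, 10 (2 points).
  x = 15: rhs = 8, matching y values: 5, 12 (2 points).
  x = 16: rhs = 6, matching y values: none (0 points).
Total affine count: 15.
Full point count |E(F_17)| = 15 + 1 = 16.
Hasse bound: |16 − (17+1)| = |-2| = 2 ≤ 2√17 ≈ 8.2462 ✓.


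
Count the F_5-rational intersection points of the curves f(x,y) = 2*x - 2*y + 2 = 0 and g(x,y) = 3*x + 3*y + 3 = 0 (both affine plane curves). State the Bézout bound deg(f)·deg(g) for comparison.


Common zeros: {(4, 0)}; count = 1; Bézout bound = 1.

deg(f) = 1, deg(g) = 1, so Bézout bound = 1.
Scan x ∈ F_5. For each x, list the y ∈ F_5 with f(x, y) ≡ 0 and those with g(x, y) ≡ 0 (mod 5); the common zeros in that column are the intersection.
  x = 0: f ≡ 0 at y ∈ {1}; g ≡ 0 at y ∈ {4}; common: ∅.
  x = 1: f ≡ 0 at y ∈ {2}; g ≡ 0 at y ∈ {3}; common: ∅.
  x = 2: f ≡ 0 at y ∈ {3}; g ≡ 0 at y ∈ {2}; common: ∅.
  x = 3: f ≡ 0 at y ∈ {4}; g ≡ 0 at y ∈ {1}; common: ∅.
  x = 4: f ≡ 0 at y ∈ {0}; g ≡ 0 at y ∈ {0}; common: {0}.
Collecting: common zeros = {(4, 0)}, so the count is 1.
Comparison with the Bézout bound: 1 ≤ 1 = deg(f)·deg(g), as expected for curves with no common component (the bound is attained).


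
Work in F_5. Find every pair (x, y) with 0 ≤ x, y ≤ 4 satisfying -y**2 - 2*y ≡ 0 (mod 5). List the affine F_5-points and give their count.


Affine F_5-points: {(0, 0), (0, 3), (1, 0), (1, 3), (2, 0), (2, 3), (3, 0), (3, 3), (4, 0), (4, 3)}; count = 10.

For each of the 25 pairs (x, y) ∈ F_5², evaluate f(x, y) mod 5. Record the zeros.
  x = 0: [0↦0, 1↦2, 2↦2, 3↦0, 4↦1]  zeros at y ∈ {0, 3}
  x = 1: [0↦0, 1↦2, 2↦2, 3↦0, 4↦1]  zeros at y ∈ {0, 3}
  x = 2: [0↦0, 1↦2, 2↦2, 3↦0, 4↦1]  zeros at y ∈ {0, 3}
  x = 3: [0↦0, 1↦2, 2↦2, 3↦0, 4↦1]  zeros at y ∈ {0, 3}
  x = 4: [0↦0, 1↦2, 2↦2, 3↦0, 4↦1]  zeros at y ∈ {0, 3}
Collecting zeros: affine points = {(0, 0), (0, 3), (1, 0), (1, 3), (2, 0), (2, 3), (3, 0), (3, 3), (4, 0), (4, 3)}.
Total count |C(F_5)_aff| = 10.


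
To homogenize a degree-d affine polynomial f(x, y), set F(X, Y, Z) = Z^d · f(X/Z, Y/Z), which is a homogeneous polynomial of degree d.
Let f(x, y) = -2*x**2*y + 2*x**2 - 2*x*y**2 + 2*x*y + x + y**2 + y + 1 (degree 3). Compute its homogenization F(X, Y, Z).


F(X, Y, Z) = -2*X**2*Y + 2*X**2*Z - 2*X*Y**2 + 2*X*Y*Z + X*Z**2 + Y**2*Z + Y*Z**2 + Z**3

deg(f) = 3.
Substitute x = X/Z, y = Y/Z into f, then multiply by Z^3.
  monomial -2·x^2·y^1 ↦ -2·X^2·Y^1·Z^0.
  monomial 2·x^2·y^0 ↦ 2·X^2·Y^0·Z^1.
  monomial -2·x^1·y^2 ↦ -2·X^1·Y^2·Z^0.
  monomial 2·x^1·y^1 ↦ 2·X^1·Y^1·Z^1.
  monomial 1·x^1·y^0 ↦ 1·X^1·Y^0·Z^2.
  monomial 1·x^0·y^2 ↦ 1·X^0·Y^2·Z^1.
  monomial 1·x^0·y^1 ↦ 1·X^0·Y^1·Z^2.
  monomial 1·x^0·y^0 ↦ 1·X^0·Y^0·Z^3.
Collecting: F(X, Y, Z) = -2*X**2*Y + 2*X**2*Z - 2*X*Y**2 + 2*X*Y*Z + X*Z**2 + Y**2*Z + Y*Z**2 + Z**3.


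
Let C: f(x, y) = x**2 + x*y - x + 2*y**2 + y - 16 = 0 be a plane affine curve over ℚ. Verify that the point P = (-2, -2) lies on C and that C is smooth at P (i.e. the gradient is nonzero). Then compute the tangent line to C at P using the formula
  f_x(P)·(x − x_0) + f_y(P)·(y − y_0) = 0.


Tangent line at P: -7*x - 9*y - 32 = 0.

Step 1: f(-2, -2) = 0, so P lies on C.
Step 2: partial derivatives
  f_x(x, y) = 2*x + y - 1, f_y(x, y) = x + 4*y + 1.
  f_x(P) = -7, f_y(P) = -9 (gradient nonzero, so P is smooth).
Step 3: tangent line at P: -7·(x − -2) + -9·(y − -2) = 0.
Expanding: -7*x - 9*y - 32 = 0.


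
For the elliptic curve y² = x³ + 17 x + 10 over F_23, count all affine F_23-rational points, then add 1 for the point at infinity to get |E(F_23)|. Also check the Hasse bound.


Affine points = {(2, 11), (2, 12), (4, 2), (4, 21), (5, 6), (5, 17), (6, 11), (6, 12), (7, 9), (7, 14), (9, 8), (9, 15), (13, 6), (13, 17), (14, 5), (14, 18), (15, 11), (15, 12), (16, 10), (16, 13), (19, 4), (19, 19), (20, 1), (20, 22)}; affine count = 24; |E(F_23)| = 25.

Discriminant check: Δ ∝ 4a³ + 27b² = 4·17³ + 27·10² = 4·4913 + 27·100 ≡ 19 (mod 23). Nonzero ⇒ E is nonsingular.
For each x ∈ F_23, compute rhs = x³ + 17·x + 10 mod 23, then count y ∈ F_23 with y² ≡ rhs.
  x = 0: rhs = 10, matching y values: none (0 points).
  x = 1: rhs = 5, matching y values: none (0 points).
  x = 2: rhs = 6, matching y values: 11, 12 (2 points).
  x = 3: rhs = 19, matching y values: none (0 points).
  x = 4: rhs = 4, matching y values: 2, 21 (2 points).
  x = 5: rhs = 13, matching y values: 6, 17 (2 points).
  x = 6: rhs = 6, matching y values: 11, 12 (2 points).
  x = 7: rhs = 12, matching y values: 9, 14 (2 points).
  x = 8: rhs = 14, matching y values: none (0 points).
  x = 9: rhs = 18, matching y values: 8, 15 (2 points).
  x = 10: rhs = 7, matching y values: none (0 points).
  x = 11: rhs = 10, matching y values: none (0 points).
  x = 12: rhs = 10, matching y values: none (0 points).
  x = 13: rhs = 13, matching y values: 6, 17 (2 points).
  x = 14: rhs = 2, matching y values: 5, 18 (2 points).
  x = 15: rhs = 6, matching y values: 11, 12 (2 points).
  x = 16: rhs = 8, matching y values: 10, 13 (2 points).
  x = 17: rhs = 14, matching y values: none (0 points).
  x = 18: rhs = 7, matching y values: none (0 points).
  x = 19: rhs = 16, matching y values: 4, 19 (2 points).
  x = 20: rhs = 1, matching y values: 1, 22 (2 points).
  x = 21: rhs = 14, matching y values: none (0 points).
  x = 22: rhs = 15, matching y values: none (0 points).
Total affine count: 24.
Full point count |E(F_23)| = 24 + 1 = 25.
Hasse bound: |25 − (23+1)| = |1| = 1 ≤ 2√23 ≈ 9.5917 ✓.


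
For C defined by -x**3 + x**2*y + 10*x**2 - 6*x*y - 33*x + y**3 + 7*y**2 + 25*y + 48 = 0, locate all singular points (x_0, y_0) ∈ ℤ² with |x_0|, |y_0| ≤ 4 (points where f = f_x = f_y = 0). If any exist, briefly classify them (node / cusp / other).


Singular points: {(3, -2)}; classification: node.

Compute partial derivatives:
  f_x = -3*x**2 + 2*x*y + 20*x - 6*y - 33.
  f_y = x**2 - 6*x + 3*y**2 + 14*y + 25.
Scan x_0 ∈ {−4, ..., 4}. For each x_0, f_y(x_0, y) is a polynomial in y; find its integer roots y ∈ {−4, ..., 4}, then test f_x and f at those candidates.
  x = -4: f_y(-4, y) = 3*y**2 + 14*y + 65; no integer root y with |y| ≤ 4.
  x = -3: f_y(-3, y) = 3*y**2 + 14*y + 52; no integer root y with |y| ≤ 4.
  x = -2: f_y(-2, y) = 3*y**2 + 14*y + 41; no integer root y with |y| ≤ 4.
  x = -1: f_y(-1, y) = 3*y**2 + 14*y + 32; no integer root y with |y| ≤ 4.
  x = 0: f_y(0, y) = 3*y**2 + 14*y + 25; no integer root y with |y| ≤ 4.
  x = 1: f_y(1, y) = 3*y**2 + 14*y + 20; no integer root y with |y| ≤ 4.
  x = 2: f_y(2, y) = 3*y**2 + 14*y + 17; no integer root y with |y| ≤ 4.
  x = 3: f_y(3, y) = 3*y**2 + 14*y + 16; vanishes at y ∈ {-2}. (3, -2): f_x = 0, f = 0 — SINGULAR.
  x = 4: f_y(4, y) = 3*y**2 + 14*y + 17; no integer root y with |y| ≤ 4.
Only singular point on the grid: (3, -2).
Classify: substitute x = 3 + u, y = -2 + v and expand: f = -u**3 + u**2*v - u**2 + v**3 + v**2.
No constant or linear terms (consistent with a singular point). Quadratic part: -u**2 + v**2. Cubic part: -u**3 + u**2*v + v**3.
The quadratic part v**2 - u**2 = (v − u)(v + u) splits into two distinct linear factors, so there are two distinct tangent lines y − -2 = ±(x − 3) — this is a node (ordinary double point).
Classification: node.


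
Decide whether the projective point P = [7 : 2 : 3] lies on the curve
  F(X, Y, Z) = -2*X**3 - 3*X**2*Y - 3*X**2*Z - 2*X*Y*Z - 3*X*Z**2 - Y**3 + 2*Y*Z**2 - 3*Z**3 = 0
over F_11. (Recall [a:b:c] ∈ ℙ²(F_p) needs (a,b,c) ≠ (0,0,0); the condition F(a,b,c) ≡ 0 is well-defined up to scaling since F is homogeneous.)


F(7,2,3) ≡ 2 (mod 11); P is NOT on the curve.

Evaluate F(7, 2, 3) term-by-term (mod 11).
  -2*X**3 ↦ -2·343·1·1 = -686
  -3*X**2*Y ↦ -3·49·2·1 = -294
  -3*X**2*Z ↦ -3·49·1·3 = -441
  -2*X*Y*Z ↦ -2·7·2·3 = -84
  -3*X*Z**2 ↦ -3·7·1·9 = -189
  -Y**3 ↦ -1·1·8·1 = -8
  2*Y*Z**2 ↦ 2·1·2·9 = 36
  -3*Z**3 ↦ -3·1·1·27 = -81
Sum: F(7, 2, 3) = (-686) + (-294) + (-441) + (-84) + (-189) + (-8) + (36) + (-81) = -1747.
Reducing mod 11: -1747 ≡ 2 (mod 11).
Since F(a, b, c) ≡ 2 ≠ 0 (mod 11), P does NOT lie on the curve.


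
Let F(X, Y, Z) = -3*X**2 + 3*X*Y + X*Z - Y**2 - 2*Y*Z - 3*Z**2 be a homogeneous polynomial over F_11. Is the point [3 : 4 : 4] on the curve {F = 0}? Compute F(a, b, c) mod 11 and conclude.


F(3,4,4) ≡ 2 (mod 11); P is NOT on the curve.

Evaluate F(3, 4, 4) term-by-term (mod 11).
  -3*X**2 ↦ -3·9·1·1 = -27
  3*X*Y ↦ 3·3·4·1 = 36
  X*Z ↦ 1·3·1·4 = 12
  -Y**2 ↦ -1·1·16·1 = -16
  -2*Y*Z ↦ -2·1·4·4 = -32
  -3*Z**2 ↦ -3·1·1·16 = -48
Sum: F(3, 4, 4) = (-27) + (36) + (12) + (-16) + (-32) + (-48) = -75.
Reducing mod 11: -75 ≡ 2 (mod 11).
Since F(a, b, c) ≡ 2 ≠ 0 (mod 11), P does NOT lie on the curve.


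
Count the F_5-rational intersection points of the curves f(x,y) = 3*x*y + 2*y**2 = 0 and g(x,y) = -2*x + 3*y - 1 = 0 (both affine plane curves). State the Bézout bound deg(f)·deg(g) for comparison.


Common zeros: {(1, 1), (2, 0)}; count = 2; Bézout bound = 2.

deg(f) = 2, deg(g) = 1, so Bézout bound = 2.
Scan x ∈ F_5. For each x, list the y ∈ F_5 with f(x, y) ≡ 0 and those with g(x, y) ≡ 0 (mod 5); the common zeros in that column are the intersection.
  x = 0: f ≡ 0 at y ∈ {0}; g ≡ 0 at y ∈ {2}; common: ∅.
  x = 1: f ≡ 0 at y ∈ {0, 1}; g ≡ 0 at y ∈ {1}; common: {1}.
  x = 2: f ≡ 0 at y ∈ {0, 2}; g ≡ 0 at y ∈ {0}; common: {0}.
  x = 3: f ≡ 0 at y ∈ {0, 3}; g ≡ 0 at y ∈ {4}; common: ∅.
  x = 4: f ≡ 0 at y ∈ {0, 4}; g ≡ 0 at y ∈ {3}; common: ∅.
Collecting: common zeros = {(1, 1), (2, 0)}, so the count is 2.
Comparison with the Bézout bound: 2 ≤ 2 = deg(f)·deg(g), as expected for curves with no common component (the bound is attained).


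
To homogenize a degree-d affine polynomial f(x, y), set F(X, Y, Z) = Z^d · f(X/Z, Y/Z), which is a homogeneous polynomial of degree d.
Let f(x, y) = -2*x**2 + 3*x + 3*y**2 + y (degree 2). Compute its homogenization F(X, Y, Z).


F(X, Y, Z) = -2*X**2 + 3*X*Z + 3*Y**2 + Y*Z

deg(f) = 2.
Substitute x = X/Z, y = Y/Z into f, then multiply by Z^2.
  monomial -2·x^2·y^0 ↦ -2·X^2·Y^0·Z^0.
  monomial 3·x^1·y^0 ↦ 3·X^1·Y^0·Z^1.
  monomial 3·x^0·y^2 ↦ 3·X^0·Y^2·Z^0.
  monomial 1·x^0·y^1 ↦ 1·X^0·Y^1·Z^1.
Collecting: F(X, Y, Z) = -2*X**2 + 3*X*Z + 3*Y**2 + Y*Z.


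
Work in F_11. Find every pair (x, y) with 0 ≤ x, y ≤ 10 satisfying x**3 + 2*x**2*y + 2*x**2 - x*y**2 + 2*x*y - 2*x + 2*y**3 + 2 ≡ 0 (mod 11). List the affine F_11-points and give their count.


Affine F_11-points: {(0, 10), (3, 7), (4, 5), (4, 9), (4, 10), (5, 9), (7, 0), (7, 10), (10, 6)}; count = 9.

For each of the 121 pairs (x, y) ∈ F_11², evaluate f(x, y) mod 11. Record the zeros.
  x = 0: [0↦2, 1↦4, 2↦7, 3↦1, 4↦9, 5↦10, 6↦5, 7↦6, 8↦3, 9↦8, 10↦0]  zeros at y ∈ {10}
  x = 1: [0↦3, 1↦8, 2↦1, 3↦5, 4↦10, 5↦6, 6↦5, 7↦8, 8↦5, 9↦8, 10↦7]  zeros at y ∈ ∅
  x = 2: [0↦3, 1↦4, 2↦2, 3↦9, 4↦4, 5↦10, 6↦6, 7↦4, 8↦5, 9↦10, 10↦9]  zeros at y ∈ ∅
  x = 3: [0↦8, 1↦9, 2↦5, 3↦8, 4↦8, 5↦6, 6↦3, 7↦0, 8↦9, 9↦9, 10↦1]  zeros at y ∈ {7}
  x = 4: [0↦2, 1↦7, 2↦5, 3↦8, 4↦6, 5↦0, 6↦2, 7↦2, 8↦1, 9↦0, 10↦0]  zeros at y ∈ {5, 9, 10}
  x = 5: [0↦2, 1↦4, 2↦8, 3↦4, 4↦4, 5↦9, 6↦9, 7↦5, 8↦9, 9↦0, 10↦1]  zeros at y ∈ {9}
  x = 6: [0↦3, 1↦6, 2↦9, 3↦2, 4↦8, 5↦6, 6↦8, 7↦4, 8↦6, 9↦4, 10↦10]  zeros at y ∈ ∅
  x = 7: [0↦0, 1↦8, 2↦3, 3↦8, 4↦2, 5↦8, 6↦5, 7↦5, 8↦9, 9↦7, 10↦0]  zeros at y ∈ {0, 10}
  x = 8: [0↦10, 1↦5, 2↦7, 3↦6, 4↦3, 5↦10, 6↦6, 7↦3, 8↦2, 9↦4, 10↦10]  zeros at y ∈ ∅
  x = 9: [0↦6, 1↦3, 2↦5, 3↦2, 4↦6, 5↦7, 6↦6, 7↦4, 8↦2, 9↦1, 10↦2]  zeros at y ∈ ∅
  x = 10: [0↦5, 1↦8, 2↦3, 3↦2, 4↦6, 5↦5, 6↦0, 7↦3, 8↦4, 9↦4, 10↦4]  zeros at y ∈ {6}
Collecting zeros: affine points = {(0, 10), (3, 7), (4, 5), (4, 9), (4, 10), (5, 9), (7, 0), (7, 10), (10, 6)}.
Total count |C(F_11)_aff| = 9.


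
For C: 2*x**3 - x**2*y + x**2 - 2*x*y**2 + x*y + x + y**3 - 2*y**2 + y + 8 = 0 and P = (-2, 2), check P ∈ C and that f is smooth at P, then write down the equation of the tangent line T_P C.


Tangent line at P: 23*x + 15*y + 16 = 0.

Step 1: f(-2, 2) = 0, so P lies on C.
Step 2: partial derivatives
  f_x(x, y) = 6*x**2 - 2*x*y + 2*x - 2*y**2 + y + 1, f_y(x, y) = -x**2 - 4*x*y + x + 3*y**2 - 4*y + 1.
  f_x(P) = 23, f_y(P) = 15 (gradient nonzero, so P is smooth).
Step 3: tangent line at P: 23·(x − -2) + 15·(y − 2) = 0.
Expanding: 23*x + 15*y + 16 = 0.


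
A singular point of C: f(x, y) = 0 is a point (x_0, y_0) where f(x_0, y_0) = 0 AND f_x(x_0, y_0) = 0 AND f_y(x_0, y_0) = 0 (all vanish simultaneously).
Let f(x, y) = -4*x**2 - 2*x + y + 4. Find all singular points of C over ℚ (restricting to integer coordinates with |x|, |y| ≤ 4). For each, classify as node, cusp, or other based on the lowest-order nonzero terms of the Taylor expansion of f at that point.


No singular points in the scanned grid; C is smooth there.

Compute partial derivatives:
  f_x = -8*x - 2.
  f_y = 1.
f_y = 1 is a nonzero constant, so f_y never vanishes: no point (x, y) can satisfy f = f_x = f_y = 0. In particular no (x, y) ∈ {−4, ..., 4}² is singular; the curve is smooth.


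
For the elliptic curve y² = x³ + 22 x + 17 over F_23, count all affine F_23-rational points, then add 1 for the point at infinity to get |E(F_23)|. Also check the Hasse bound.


Affine points = {(2, 0), (3, 8), (3, 15), (4, 10), (4, 13), (7, 10), (7, 13), (9, 1), (9, 22), (10, 8), (10, 15), (11, 7), (11, 16), (12, 10), (12, 13), (13, 4), (13, 19), (16, 7), (16, 16), (18, 9), (18, 14), (19, 7), (19, 16), (20, 4), (20, 19)}; affine count = 25; |E(F_23)| = 26.

Discriminant check: Δ ∝ 4a³ + 27b² = 4·22³ + 27·17² = 4·10648 + 27·289 ≡ 2 (mod 23). Nonzero ⇒ E is nonsingular.
For each x ∈ F_23, compute rhs = x³ + 22·x + 17 mod 23, then count y ∈ F_23 with y² ≡ rhs.
  x = 0: rhs = 17, matching y values: none (0 points).
  x = 1: rhs = 17, matching y values: none (0 points).
  x = 2: rhs = 0, matching y values: 0 (1 points).
  x = 3: rhs = 18, matching y values: 8, 15 (2 points).
  x = 4: rhs = 8, matching y values: 10, 13 (2 points).
  x = 5: rhs = 22, matching y values: none (0 points).
  x = 6: rhs = 20, matching y values: none (0 points).
  x = 7: rhs = 8, matching y values: 10, 13 (2 points).
  x = 8: rhs = 15, matching y values: none (0 points).
  x = 9: rhs = 1, matching y values: 1, 22 (2 points).
  x = 10: rhs = 18, matching y values: 8, 15 (2 points).
  x = 11: rhs = 3, matching y values: 7, 16 (2 points).
  x = 12: rhs = 8, matching y values: 10, 13 (2 points).
  x = 13: rhs = 16, matching y values: 4, 19 (2 points).
  x = 14: rhs = 10, matching y values: none (0 points).
  x = 15: rhs = 19, matching y values: none (0 points).
  x = 16: rhs = 3, matching y values: 7, 16 (2 points).
  x = 17: rhs = 14, matching y values: none (0 points).
  x = 18: rhs = 12, matching y values: 9, 14 (2 points).
  x = 19: rhs = 3, matching y values: 7, 16 (2 points).
  x = 20: rhs = 16, matching y values: 4, 19 (2 points).
  x = 21: rhs = 11, matching y values: none (0 points).
  x = 22: rhs = 17, matching y values: none (0 points).
Total affine count: 25.
Full point count |E(F_23)| = 25 + 1 = 26.
Hasse bound: |26 − (23+1)| = |2| = 2 ≤ 2√23 ≈ 9.5917 ✓.


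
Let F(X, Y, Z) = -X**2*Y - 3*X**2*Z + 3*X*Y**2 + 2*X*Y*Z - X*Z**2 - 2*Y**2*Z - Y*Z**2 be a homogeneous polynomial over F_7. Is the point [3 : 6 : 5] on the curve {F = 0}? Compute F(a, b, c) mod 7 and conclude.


F(3,6,5) ≡ 3 (mod 7); P is NOT on the curve.

Evaluate F(3, 6, 5) term-by-term (mod 7).
  -X**2*Y ↦ -1·9·6·1 = -54
  -3*X**2*Z ↦ -3·9·1·5 = -135
  3*X*Y**2 ↦ 3·3·36·1 = 324
  2*X*Y*Z ↦ 2·3·6·5 = 180
  -X*Z**2 ↦ -1·3·1·25 = -75
  -2*Y**2*Z ↦ -2·1·36·5 = -360
  -Y*Z**2 ↦ -1·1·6·25 = -150
Sum: F(3, 6, 5) = (-54) + (-135) + (324) + (180) + (-75) + (-360) + (-150) = -270.
Reducing mod 7: -270 ≡ 3 (mod 7).
Since F(a, b, c) ≡ 3 ≠ 0 (mod 7), P does NOT lie on the curve.


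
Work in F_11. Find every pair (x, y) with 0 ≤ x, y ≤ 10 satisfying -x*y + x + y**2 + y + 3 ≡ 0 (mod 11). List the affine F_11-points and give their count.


Affine F_11-points: {(0, 5), (2, 3), (2, 9), (4, 4), (4, 10), (6, 8), (8, 0), (8, 7), (9, 2), (9, 6)}; count = 10.

For each of the 121 pairs (x, y) ∈ F_11², evaluate f(x, y) mod 11. Record the zeros.
  x = 0: [0↦3, 1↦5, 2↦9, 3↦4, 4↦1, 5↦0, 6↦1, 7↦4, 8↦9, 9↦5, 10↦3]  zeros at y ∈ {5}
  x = 1: [0↦4, 1↦5, 2↦8, 3↦2, 4↦9, 5↦7, 6↦7, 7↦9, 8↦2, 9↦8, 10↦5]  zeros at y ∈ ∅
  x = 2: [0↦5, 1↦5, 2↦7, 3↦0, 4↦6, 5↦3, 6↦2, 7↦3, 8↦6, 9↦0, 10↦7]  zeros at y ∈ {3, 9}
  x = 3: [0↦6, 1↦5, 2↦6, 3↦9, 4↦3, 5↦10, 6↦8, 7↦8, 8↦10, 9↦3, 10↦9]  zeros at y ∈ ∅
  x = 4: [0↦7, 1↦5, 2↦5, 3↦7, 4↦0, 5↦6, 6↦3, 7↦2, 8↦3, 9↦6, 10↦0]  zeros at y ∈ {4, 10}
  x = 5: [0↦8, 1↦5, 2↦4, 3↦5, 4↦8, 5↦2, 6↦9, 7↦7, 8↦7, 9↦9, 10↦2]  zeros at y ∈ ∅
  x = 6: [0↦9, 1↦5, 2↦3, 3↦3, 4↦5, 5↦9, 6↦4, 7↦1, 8↦0, 9↦1, 10↦4]  zeros at y ∈ {8}
  x = 7: [0↦10, 1↦5, 2↦2, 3↦1, 4↦2, 5↦5, 6↦10, 7↦6, 8↦4, 9↦4, 10↦6]  zeros at y ∈ ∅
  x = 8: [0↦0, 1↦5, 2↦1, 3↦10, 4↦10, 5↦1, 6↦5, 7↦0, 8↦8, 9↦7, 10↦8]  zeros at y ∈ {0, 7}
  x = 9: [0↦1, 1↦5, 2↦0, 3↦8, 4↦7, 5↦8, 6↦0, 7↦5, 8↦1, 9↦10, 10↦10]  zeros at y ∈ {2, 6}
  x = 10: [0↦2, 1↦5, 2↦10, 3↦6, 4↦4, 5↦4, 6↦6, 7↦10, 8↦5, 9↦2, 10↦1]  zeros at y ∈ ∅
Collecting zeros: affine points = {(0, 5), (2, 3), (2, 9), (4, 4), (4, 10), (6, 8), (8, 0), (8, 7), (9, 2), (9, 6)}.
Total count |C(F_11)_aff| = 10.


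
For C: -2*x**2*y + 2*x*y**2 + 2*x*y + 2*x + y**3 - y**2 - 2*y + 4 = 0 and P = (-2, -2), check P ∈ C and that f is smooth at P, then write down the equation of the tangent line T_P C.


Tangent line at P: -10*x + 18*y + 16 = 0.

Step 1: f(-2, -2) = 0, so P lies on C.
Step 2: partial derivatives
  f_x(x, y) = -4*x*y + 2*y**2 + 2*y + 2, f_y(x, y) = -2*x**2 + 4*x*y + 2*x + 3*y**2 - 2*y - 2.
  f_x(P) = -10, f_y(P) = 18 (gradient nonzero, so P is smooth).
Step 3: tangent line at P: -10·(x − -2) + 18·(y − -2) = 0.
Expanding: -10*x + 18*y + 16 = 0.


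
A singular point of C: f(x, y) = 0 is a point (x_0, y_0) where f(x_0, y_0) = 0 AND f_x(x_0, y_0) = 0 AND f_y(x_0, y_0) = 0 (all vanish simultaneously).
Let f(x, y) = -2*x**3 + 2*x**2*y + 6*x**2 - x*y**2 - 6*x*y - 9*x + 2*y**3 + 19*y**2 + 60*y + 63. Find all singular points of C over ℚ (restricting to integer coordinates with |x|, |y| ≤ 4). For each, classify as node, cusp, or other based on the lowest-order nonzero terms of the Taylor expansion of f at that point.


Singular points: {(0, -3)}; classification: cusp.

Compute partial derivatives:
  f_x = -6*x**2 + 4*x*y + 12*x - y**2 - 6*y - 9.
  f_y = 2*x**2 - 2*x*y - 6*x + 6*y**2 + 38*y + 60.
Scan x_0 ∈ {−4, ..., 4}. For each x_0, f_y(x_0, y) is a polynomial in y; find its integer roots y ∈ {−4, ..., 4}, then test f_x and f at those candidates.
  x = -4: f_y(-4, y) = 6*y**2 + 46*y + 116; no integer root y with |y| ≤ 4.
  x = -3: f_y(-3, y) = 6*y**2 + 44*y + 96; no integer root y with |y| ≤ 4.
  x = -2: f_y(-2, y) = 6*y**2 + 42*y + 80; no integer root y with |y| ≤ 4.
  x = -1: f_y(-1, y) = 6*y**2 + 40*y + 68; no integer root y with |y| ≤ 4.
  x = 0: f_y(0, y) = 6*y**2 + 38*y + 60; vanishes at y ∈ {-3}. (0, -3): f_x = 0, f = 0 — SINGULAR.
  x = 1: f_y(1, y) = 6*y**2 + 36*y + 56; no integer root y with |y| ≤ 4.
  x = 2: f_y(2, y) = 6*y**2 + 34*y + 56; no integer root y with |y| ≤ 4.
  x = 3: f_y(3, y) = 6*y**2 + 32*y + 60; no integer root y with |y| ≤ 4.
  x = 4: f_y(4, y) = 6*y**2 + 30*y + 68; no integer root y with |y| ≤ 4.
Only singular point on the grid: (0, -3).
Classify: substitute x = 0 + u, y = -3 + v and expand: f = -2*u**3 + 2*u**2*v - u*v**2 + 2*v**3 + v**2.
No constant or linear terms (consistent with a singular point). Quadratic part: v**2. Cubic part: -2*u**3 + 2*u**2*v - u*v**2 + 2*v**3.
The quadratic part v**2 is a perfect square, so there is a single (double) tangent line v = 0, i.e. y = -3. Restricting the cubic part to that line (v = 0) leaves -2*u**3 ≠ 0, so f is not divisible by v and the branch is v² ≈ 2*u**3 to lowest order — this is a cusp.
Classification: cusp.


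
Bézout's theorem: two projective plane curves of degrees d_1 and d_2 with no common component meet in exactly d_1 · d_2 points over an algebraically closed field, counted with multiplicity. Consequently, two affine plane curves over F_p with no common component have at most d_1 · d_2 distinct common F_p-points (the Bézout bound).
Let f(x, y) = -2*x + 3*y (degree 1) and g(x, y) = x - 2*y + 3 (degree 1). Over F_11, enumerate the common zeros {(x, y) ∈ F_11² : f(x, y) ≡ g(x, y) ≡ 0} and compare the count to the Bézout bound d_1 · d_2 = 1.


Common zeros: {(9, 6)}; count = 1; Bézout bound = 1.

deg(f) = 1, deg(g) = 1, so Bézout bound = 1.
Scan x ∈ F_11. For each x, list the y ∈ F_11 with f(x, y) ≡ 0 and those with g(x, y) ≡ 0 (mod 11); the common zeros in that column are the intersection.
  x = 0: f ≡ 0 at y ∈ {0}; g ≡ 0 at y ∈ {7}; common: ∅.
  x = 1: f ≡ 0 at y ∈ {8}; g ≡ 0 at y ∈ {2}; common: ∅.
  x = 2: f ≡ 0 at y ∈ {5}; g ≡ 0 at y ∈ {8}; common: ∅.
  x = 3: f ≡ 0 at y ∈ {2}; g ≡ 0 at y ∈ {3}; common: ∅.
  x = 4: f ≡ 0 at y ∈ {10}; g ≡ 0 at y ∈ {9}; common: ∅.
  x = 5: f ≡ 0 at y ∈ {7}; g ≡ 0 at y ∈ {4}; common: ∅.
  x = 6: f ≡ 0 at y ∈ {4}; g ≡ 0 at y ∈ {10}; common: ∅.
  x = 7: f ≡ 0 at y ∈ {1}; g ≡ 0 at y ∈ {5}; common: ∅.
  x = 8: f ≡ 0 at y ∈ {9}; g ≡ 0 at y ∈ {0}; common: ∅.
  x = 9: f ≡ 0 at y ∈ {6}; g ≡ 0 at y ∈ {6}; common: {6}.
  x = 10: f ≡ 0 at y ∈ {3}; g ≡ 0 at y ∈ {1}; common: ∅.
Collecting: common zeros = {(9, 6)}, so the count is 1.
Comparison with the Bézout bound: 1 ≤ 1 = deg(f)·deg(g), as expected for curves with no common component (the bound is attained).


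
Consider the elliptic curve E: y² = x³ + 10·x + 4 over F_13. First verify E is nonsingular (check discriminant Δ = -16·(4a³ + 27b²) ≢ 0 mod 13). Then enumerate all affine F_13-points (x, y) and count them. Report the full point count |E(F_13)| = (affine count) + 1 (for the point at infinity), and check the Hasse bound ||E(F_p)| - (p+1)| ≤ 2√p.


Affine points = {(0, 2), (0, 11), (3, 3), (3, 10), (4, 2), (4, 11), (5, 6), (5, 7), (7, 1), (7, 12), (9, 2), (9, 11), (10, 5), (10, 8)}; affine count = 14; |E(F_13)| = 15.

Discriminant check: Δ ∝ 4a³ + 27b² = 4·10³ + 27·4² = 4·1000 + 27·16 ≡ 12 (mod 13). Nonzero ⇒ E is nonsingular.
For each x ∈ F_13, compute rhs = x³ + 10·x + 4 mod 13, then count y ∈ F_13 with y² ≡ rhs.
  x = 0: rhs = 4, matching y values: 2, 11 (2 points).
  x = 1: rhs = 2, matching y values: none (0 points).
  x = 2: rhs = 6, matching y values: none (0 points).
  x = 3: rhs = 9, matching y values: 3, 10 (2 points).
  x = 4: rhs = 4, matching y values: 2, 11 (2 points).
  x = 5: rhs = 10, matching y values: 6, 7 (2 points).
  x = 6: rhs = 7, matching y values: none (0 points).
  x = 7: rhs = 1, matching y values: 1, 12 (2 points).
  x = 8: rhs = 11, matching y values: none (0 points).
  x = 9: rhs = 4, matching y values: 2, 11 (2 points).
  x = 10: rhs = 12, matching y values: 5, 8 (2 points).
  x = 11: rhs = 2, matching y values: none (0 points).
  x = 12: rhs = 6, matching y values: none (0 points).
Total affine count: 14.
Full point count |E(F_13)| = 14 + 1 = 15.
Hasse bound: |15 − (13+1)| = |1| = 1 ≤ 2√13 ≈ 7.2111 ✓.


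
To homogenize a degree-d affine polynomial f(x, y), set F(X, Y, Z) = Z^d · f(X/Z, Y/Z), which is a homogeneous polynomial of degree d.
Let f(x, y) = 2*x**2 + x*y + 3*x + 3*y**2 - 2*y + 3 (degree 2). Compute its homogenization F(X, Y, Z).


F(X, Y, Z) = 2*X**2 + X*Y + 3*X*Z + 3*Y**2 - 2*Y*Z + 3*Z**2

deg(f) = 2.
Substitute x = X/Z, y = Y/Z into f, then multiply by Z^2.
  monomial 2·x^2·y^0 ↦ 2·X^2·Y^0·Z^0.
  monomial 1·x^1·y^1 ↦ 1·X^1·Y^1·Z^0.
  monomial 3·x^1·y^0 ↦ 3·X^1·Y^0·Z^1.
  monomial 3·x^0·y^2 ↦ 3·X^0·Y^2·Z^0.
  monomial -2·x^0·y^1 ↦ -2·X^0·Y^1·Z^1.
  monomial 3·x^0·y^0 ↦ 3·X^0·Y^0·Z^2.
Collecting: F(X, Y, Z) = 2*X**2 + X*Y + 3*X*Z + 3*Y**2 - 2*Y*Z + 3*Z**2.


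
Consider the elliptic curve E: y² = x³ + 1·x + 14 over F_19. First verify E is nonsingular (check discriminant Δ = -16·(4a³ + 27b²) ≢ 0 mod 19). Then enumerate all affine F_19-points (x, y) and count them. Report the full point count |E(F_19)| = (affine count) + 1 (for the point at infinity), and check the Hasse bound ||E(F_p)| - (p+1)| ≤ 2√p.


Affine points = {(1, 4), (1, 15), (2, 9), (2, 10), (3, 5), (3, 14), (4, 5), (4, 14), (5, 7), (5, 12), (9, 7), (9, 12), (10, 6), (10, 13), (11, 8), (11, 11), (12, 5), (12, 14), (13, 1), (13, 18), (14, 6), (14, 13), (17, 2), (17, 17)}; affine count = 24; |E(F_19)| = 25.

Discriminant check: Δ ∝ 4a³ + 27b² = 4·1³ + 27·14² = 4·1 + 27·196 ≡ 14 (mod 19). Nonzero ⇒ E is nonsingular.
For each x ∈ F_19, compute rhs = x³ + 1·x + 14 mod 19, then count y ∈ F_19 with y² ≡ rhs.
  x = 0: rhs = 14, matching y values: none (0 points).
  x = 1: rhs = 16, matching y values: 4, 15 (2 points).
  x = 2: rhs = 5, matching y values: 9, 10 (2 points).
  x = 3: rhs = 6, matching y values: 5, 14 (2 points).
  x = 4: rhs = 6, matching y values: 5, 14 (2 points).
  x = 5: rhs = 11, matching y values: 7, 12 (2 points).
  x = 6: rhs = 8, matching y values: none (0 points).
  x = 7: rhs = 3, matching y values: none (0 points).
  x = 8: rhs = 2, matching y values: none (0 points).
  x = 9: rhs = 11, matching y values: 7, 12 (2 points).
  x = 10: rhs = 17, matching y values: 6, 13 (2 points).
  x = 11: rhs = 7, matching y values: 8, 11 (2 points).
  x = 12: rhs = 6, matching y values: 5, 14 (2 points).
  x = 13: rhs = 1, matching y values: 1, 18 (2 points).
  x = 14: rhs = 17, matching y values: 6, 13 (2 points).
  x = 15: rhs = 3, matching y values: none (0 points).
  x = 16: rhs = 3, matching y values: none (0 points).
  x = 17: rhs = 4, matching y values: 2, 17 (2 points).
  x = 18: rhs = 12, matching y values: none (0 points).
Total affine count: 24.
Full point count |E(F_19)| = 24 + 1 = 25.
Hasse bound: |25 − (19+1)| = |5| = 5 ≤ 2√19 ≈ 8.7178 ✓.


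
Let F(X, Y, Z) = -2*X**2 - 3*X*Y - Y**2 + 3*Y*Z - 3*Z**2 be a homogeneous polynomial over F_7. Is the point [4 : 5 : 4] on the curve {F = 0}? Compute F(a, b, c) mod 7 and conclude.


F(4,5,4) ≡ 0 (mod 7); P is on the curve.

Evaluate F(4, 5, 4) term-by-term (mod 7).
  -2*X**2 ↦ -2·16·1·1 = -32
  -3*X*Y ↦ -3·4·5·1 = -60
  -Y**2 ↦ -1·1·25·1 = -25
  3*Y*Z ↦ 3·1·5·4 = 60
  -3*Z**2 ↦ -3·1·1·16 = -48
Sum: F(4, 5, 4) = (-32) + (-60) + (-25) + (60) + (-48) = -105.
Reducing mod 7: -105 ≡ 0 (mod 7).
Since F(a, b, c) ≡ 0 (mod 7), P lies on the curve.


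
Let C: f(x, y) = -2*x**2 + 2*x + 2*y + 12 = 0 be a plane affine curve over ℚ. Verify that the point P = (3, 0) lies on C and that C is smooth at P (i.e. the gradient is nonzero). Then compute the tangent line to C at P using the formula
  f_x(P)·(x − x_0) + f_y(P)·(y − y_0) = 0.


Tangent line at P: -10*x + 2*y + 30 = 0.

Step 1: f(3, 0) = 0, so P lies on C.
Step 2: partial derivatives
  f_x(x, y) = 2 - 4*x, f_y(x, y) = 2.
  f_x(P) = -10, f_y(P) = 2 (gradient nonzero, so P is smooth).
Step 3: tangent line at P: -10·(x − 3) + 2·(y − 0) = 0.
Expanding: -10*x + 2*y + 30 = 0.


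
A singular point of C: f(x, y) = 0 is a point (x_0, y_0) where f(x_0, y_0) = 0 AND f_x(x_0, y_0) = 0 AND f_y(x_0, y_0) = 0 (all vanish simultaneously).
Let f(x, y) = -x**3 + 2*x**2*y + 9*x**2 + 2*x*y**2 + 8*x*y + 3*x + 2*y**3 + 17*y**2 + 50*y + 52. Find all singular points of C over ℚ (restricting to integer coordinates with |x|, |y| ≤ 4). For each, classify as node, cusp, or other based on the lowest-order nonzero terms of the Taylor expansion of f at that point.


Singular points: {(1, -3)}; classification: cusp.

Compute partial derivatives:
  f_x = -3*x**2 + 4*x*y + 18*x + 2*y**2 + 8*y + 3.
  f_y = 2*x**2 + 4*x*y + 8*x + 6*y**2 + 34*y + 50.
Scan x_0 ∈ {−4, ..., 4}. For each x_0, f_y(x_0, y) is a polynomial in y; find its integer roots y ∈ {−4, ..., 4}, then test f_x and f at those candidates.
  x = -4: f_y(-4, y) = 6*y**2 + 18*y + 50; no integer root y with |y| ≤ 4.
  x = -3: f_y(-3, y) = 6*y**2 + 22*y + 44; no integer root y with |y| ≤ 4.
  x = -2: f_y(-2, y) = 6*y**2 + 26*y + 42; no integer root y with |y| ≤ 4.
  x = -1: f_y(-1, y) = 6*y**2 + 30*y + 44; no integer root y with |y| ≤ 4.
  x = 0: f_y(0, y) = 6*y**2 + 34*y + 50; no integer root y with |y| ≤ 4.
  x = 1: f_y(1, y) = 6*y**2 + 38*y + 60; vanishes at y ∈ {-3}. (1, -3): f_x = 0, f = 0 — SINGULAR.
  x = 2: f_y(2, y) = 6*y**2 + 42*y + 74; no integer root y with |y| ≤ 4.
  x = 3: f_y(3, y) = 6*y**2 + 46*y + 92; no integer root y with |y| ≤ 4.
  x = 4: f_y(4, y) = 6*y**2 + 50*y + 114; no integer root y with |y| ≤ 4.
Only singular point on the grid: (1, -3).
Classify: substitute x = 1 + u, y = -3 + v and expand: f = -u**3 + 2*u**2*v + 2*u*v**2 + 2*v**3 + v**2.
No constant or linear terms (consistent with a singular point). Quadratic part: v**2. Cubic part: -u**3 + 2*u**2*v + 2*u*v**2 + 2*v**3.
The quadratic part v**2 is a perfect square, so there is a single (double) tangent line v = 0, i.e. y = -3. Restricting the cubic part to that line (v = 0) leaves -u**3 ≠ 0, so f is not divisible by v and the branch is v² ≈ u**3 to lowest order — this is a cusp.
Classification: cusp.


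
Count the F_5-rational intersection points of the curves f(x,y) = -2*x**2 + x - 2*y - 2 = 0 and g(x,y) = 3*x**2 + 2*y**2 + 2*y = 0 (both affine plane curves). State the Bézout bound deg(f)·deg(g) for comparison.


Common zeros: {(0, 4)}; count = 1; Bézout bound = 4.

deg(f) = 2, deg(g) = 2, so Bézout bound = 4.
Scan x ∈ F_5. For each x, list the y ∈ F_5 with f(x, y) ≡ 0 and those with g(x, y) ≡ 0 (mod 5); the common zeros in that column are the intersection.
  x = 0: f ≡ 0 at y ∈ {4}; g ≡ 0 at y ∈ {0, 4}; common: {4}.
  x = 1: f ≡ 0 at y ∈ {1}; g ≡ 0 at y ∈ {2}; common: ∅.
  x = 2: f ≡ 0 at y ∈ {1}; g ≡ 0 at y ∈ ∅; common: ∅.
  x = 3: f ≡ 0 at y ∈ {4}; g ≡ 0 at y ∈ ∅; common: ∅.
  x = 4: f ≡ 0 at y ∈ {0}; g ≡ 0 at y ∈ {2}; common: ∅.
Collecting: common zeros = {(0, 4)}, so the count is 1.
Comparison with the Bézout bound: 1 ≤ 4 = deg(f)·deg(g), as expected for curves with no common component (the affine F_5-count falls short of the bound because intersections may lie at infinity, over extension fields, or carry multiplicity).


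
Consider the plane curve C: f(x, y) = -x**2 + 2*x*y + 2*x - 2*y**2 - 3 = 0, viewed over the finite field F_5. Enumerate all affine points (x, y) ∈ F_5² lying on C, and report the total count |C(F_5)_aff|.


Affine F_5-points: {(0, 1), (0, 4), (4, 1), (4, 3)}; count = 4.

For each of the 25 pairs (x, y) ∈ F_5², evaluate f(x, y) mod 5. Record the zeros.
  x = 0: [0↦2, 1↦0, 2↦4, 3↦4, 4↦0]  zeros at y ∈ {1, 4}
  x = 1: [0↦3, 1↦3, 2↦4, 3↦1, 4↦4]  zeros at y ∈ ∅
  x = 2: [0↦2, 1↦4, 2↦2, 3↦1, 4↦1]  zeros at y ∈ ∅
  x = 3: [0↦4, 1↦3, 2↦3, 3↦4, 4↦1]  zeros at y ∈ ∅
  x = 4: [0↦4, 1↦0, 2↦2, 3↦0, 4↦4]  zeros at y ∈ {1, 3}
Collecting zeros: affine points = {(0, 1), (0, 4), (4, 1), (4, 3)}.
Total count |C(F_5)_aff| = 4.


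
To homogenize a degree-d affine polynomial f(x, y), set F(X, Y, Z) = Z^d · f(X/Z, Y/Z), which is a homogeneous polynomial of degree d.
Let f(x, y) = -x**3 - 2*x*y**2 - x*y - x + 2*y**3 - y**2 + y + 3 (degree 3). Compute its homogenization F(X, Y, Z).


F(X, Y, Z) = -X**3 - 2*X*Y**2 - X*Y*Z - X*Z**2 + 2*Y**3 - Y**2*Z + Y*Z**2 + 3*Z**3

deg(f) = 3.
Substitute x = X/Z, y = Y/Z into f, then multiply by Z^3.
  monomial -1·x^3·y^0 ↦ -1·X^3·Y^0·Z^0.
  monomial -2·x^1·y^2 ↦ -2·X^1·Y^2·Z^0.
  monomial -1·x^1·y^1 ↦ -1·X^1·Y^1·Z^1.
  monomial -1·x^1·y^0 ↦ -1·X^1·Y^0·Z^2.
  monomial 2·x^0·y^3 ↦ 2·X^0·Y^3·Z^0.
  monomial -1·x^0·y^2 ↦ -1·X^0·Y^2·Z^1.
  monomial 1·x^0·y^1 ↦ 1·X^0·Y^1·Z^2.
  monomial 3·x^0·y^0 ↦ 3·X^0·Y^0·Z^3.
Collecting: F(X, Y, Z) = -X**3 - 2*X*Y**2 - X*Y*Z - X*Z**2 + 2*Y**3 - Y**2*Z + Y*Z**2 + 3*Z**3.


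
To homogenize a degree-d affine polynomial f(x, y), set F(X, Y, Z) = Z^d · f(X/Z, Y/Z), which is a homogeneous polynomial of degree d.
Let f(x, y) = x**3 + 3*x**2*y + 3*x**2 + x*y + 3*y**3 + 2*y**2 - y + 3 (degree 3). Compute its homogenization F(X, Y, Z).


F(X, Y, Z) = X**3 + 3*X**2*Y + 3*X**2*Z + X*Y*Z + 3*Y**3 + 2*Y**2*Z - Y*Z**2 + 3*Z**3

deg(f) = 3.
Substitute x = X/Z, y = Y/Z into f, then multiply by Z^3.
  monomial 1·x^3·y^0 ↦ 1·X^3·Y^0·Z^0.
  monomial 3·x^2·y^1 ↦ 3·X^2·Y^1·Z^0.
  monomial 3·x^2·y^0 ↦ 3·X^2·Y^0·Z^1.
  monomial 1·x^1·y^1 ↦ 1·X^1·Y^1·Z^1.
  monomial 3·x^0·y^3 ↦ 3·X^0·Y^3·Z^0.
  monomial 2·x^0·y^2 ↦ 2·X^0·Y^2·Z^1.
  monomial -1·x^0·y^1 ↦ -1·X^0·Y^1·Z^2.
  monomial 3·x^0·y^0 ↦ 3·X^0·Y^0·Z^3.
Collecting: F(X, Y, Z) = X**3 + 3*X**2*Y + 3*X**2*Z + X*Y*Z + 3*Y**3 + 2*Y**2*Z - Y*Z**2 + 3*Z**3.
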